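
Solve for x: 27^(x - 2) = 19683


Express both sides with the same base.
19683 = 27^3
Since the bases match, equate exponents: x - 2 = 3
So x = 3 - (-2) = 5

x = 5


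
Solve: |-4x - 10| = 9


An absolute value equation |expr| = 9 gives two cases:
Case 1: -4x - 10 = 9
  -4x = 19, so x = -19/4
Case 2: -4x - 10 = -9
  -4x = 1, so x = -1/4

x = -19/4, x = -1/4


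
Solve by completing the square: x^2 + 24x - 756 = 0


Start: x^2 + 24x - 756 = 0
Move constant: x^2 + 24x = 756
Half of 24 is 12, squared is 144
Add 144 to both sides: x^2 + 24x + 144 = 900
(x + 12)^2 = 900
x + 12 = ±30
x = -12 + 30 = 18 or x = -12 - 30 = -42

x = -42, x = 18


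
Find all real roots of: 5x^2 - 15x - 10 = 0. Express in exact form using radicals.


Using the quadratic formula: x = (-b ± sqrt(b^2 - 4ac)) / (2a)
Here a = 5, b = -15, c = -10
Discriminant = b^2 - 4ac = (-15)^2 - 4(5)(-10) = 225 + 200 = 425
Since discriminant = 425 > 0, there are two real roots.
x = (15 ± 5*sqrt(17)) / 10
Simplifying: x = (3 ± sqrt(17)) / 2
Numerically: x ≈ 3.5616 or x ≈ -0.5616

x = (3 + sqrt(17)) / 2 or x = (3 - sqrt(17)) / 2


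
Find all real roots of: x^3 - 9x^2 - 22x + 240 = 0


Let p(x) = x^3 - 9x^2 - 22x + 240. By the rational root theorem (leading coefficient 1), any rational root is an integer divisor of 240: try ±1, ±2, ... in turn.
Test x = 1: value = 210 ≠ 0.
Test x = -1: value = 252 ≠ 0.
Test x = 2: value = 168 ≠ 0.
Test x = -2: value = 240 ≠ 0.
Test x = 3: value = 120 ≠ 0.
Test x = -3: value = 198 ≠ 0.
Test x = 4: value = 72 ≠ 0.
Test x = -4: value = 120 ≠ 0.
Test x = 5: value = 30 ≠ 0.
Test x = -5: value = 0 ✓, so (x + 5) is a factor.
Synthetic division by (x + 5): bring down 1; 1(-5) - 9 = -14; (-14)(-5) - 22 = 48; 48(-5) + 240 = 0 → quotient x^2 - 14x + 48, remainder 0.
Solve the quadratic x^2 - 14x + 48 = 0: discriminant = (-14)^2 - 4(1)(48) = 196 - 192 = 4.
sqrt(4) = 2, so x = (14 ± 2)/2: x = 8 or x = 6.

x = -5, x = 6, x = 8


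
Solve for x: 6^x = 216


Express both sides with the same base.
216 = 6^3
Since the bases match: x = 3

x = 3


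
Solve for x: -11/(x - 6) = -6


Multiply both sides by (x - 6): -11 = -6(x - 6)
Distribute: -11 = -6x + 36
-6x = -11 - 36 = -47
x = 47/6

x = 47/6


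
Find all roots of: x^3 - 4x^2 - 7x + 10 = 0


Let p(x) = x^3 - 4x^2 - 7x + 10. By the rational root theorem (leading coefficient 1), any rational root is an integer divisor of 10: try ±1, ±2, ... in turn.
Test x = 1: value = 0 ✓, so (x - 1) is a factor.
Synthetic division by (x - 1): bring down 1; 1(1) - 4 = -3; (-3)(1) - 7 = -10; (-10)(1) + 10 = 0 → quotient x^2 - 3x - 10, remainder 0.
Solve the quadratic x^2 - 3x - 10 = 0: discriminant = (-3)^2 - 4(1)(-10) = 9 + 40 = 49.
sqrt(49) = 7, so x = (3 ± 7)/2: x = 5 or x = -2.
Collecting all roots found:

x = -2, x = 1, x = 5


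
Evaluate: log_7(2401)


We need the exponent such that 7^? = 2401
7^4 = 2401
Therefore log_7(2401) = 4

4


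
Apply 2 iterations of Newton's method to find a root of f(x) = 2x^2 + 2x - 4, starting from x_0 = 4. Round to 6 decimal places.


Newton's method: x_(n+1) = x_n - f(x_n)/f'(x_n)
f(x) = 2x^2 + 2x - 4
f'(x) = 4x + 2

Iteration 1:
  f(4.000000) = 36.000000
  f'(4.000000) = 18.000000
  x_1 = 4.000000 - (36.000000)/(18.000000) = 2.000000

Iteration 2:
  f(2.000000) = 8.000000
  f'(2.000000) = 10.000000
  x_2 = 2.000000 - (8.000000)/(10.000000) = 1.200000

x_2 = 1.200000


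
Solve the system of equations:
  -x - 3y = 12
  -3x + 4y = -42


Using Cramer's rule:
Determinant D = (-1)(4) - (-3)(-3) = -4 - 9 = -13
Dx = (12)(4) - (-42)(-3) = 48 - 126 = -78
Dy = (-1)(-42) - (-3)(12) = 42 + 36 = 78
x = Dx/D = -78/-13 = 6
y = Dy/D = 78/-13 = -6

x = 6, y = -6


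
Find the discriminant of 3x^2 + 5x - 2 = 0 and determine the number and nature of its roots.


For ax^2 + bx + c = 0, discriminant D = b^2 - 4ac
Here a = 3, b = 5, c = -2
D = (5)^2 - 4(3)(-2) = 25 + 24 = 49

D = 49 > 0 and is a perfect square (sqrt = 7)
The equation has 2 distinct real rational roots.

Discriminant = 49, 2 distinct real rational roots


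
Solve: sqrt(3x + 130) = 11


Square both sides: 3x + 130 = 11^2 = 121
3x = 121 - 130 = -9
x = -3
Check: sqrt(3*(-3) + 130) = sqrt(121) = 11 ✓

x = -3


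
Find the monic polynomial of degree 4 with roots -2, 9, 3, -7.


A monic polynomial with roots -2, 9, 3, -7 is:
p(x) = (x + 2)(x - 9)(x - 3)(x + 7)
After multiplying by (x + 2): x + 2
After multiplying by (x - 9): x^2 - 7x - 18
After multiplying by (x - 3): x^3 - 10x^2 + 3x + 54
After multiplying by (x + 7): x^4 - 3x^3 - 67x^2 + 75x + 378

x^4 - 3x^3 - 67x^2 + 75x + 378


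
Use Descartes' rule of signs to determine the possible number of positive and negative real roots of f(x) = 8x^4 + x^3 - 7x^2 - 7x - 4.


Descartes' rule of signs:

For positive roots, count sign changes in f(x) = 8x^4 + x^3 - 7x^2 - 7x - 4:
Signs of coefficients: +, +, -, -, -
Number of sign changes: 1
Possible positive real roots: 1

For negative roots, examine f(-x) = 8x^4 - x^3 - 7x^2 + 7x - 4:
Signs of coefficients: +, -, -, +, -
Number of sign changes: 3
Possible negative real roots: 3, 1

Positive roots: 1; Negative roots: 3 or 1


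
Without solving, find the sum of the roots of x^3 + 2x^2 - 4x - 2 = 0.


By Vieta's formulas for x^3 + bx^2 + cx + d = 0:
  r1 + r2 + r3 = -b/a = -2
  r1*r2 + r1*r3 + r2*r3 = c/a = -4
  r1*r2*r3 = -d/a = 2


Sum = -2


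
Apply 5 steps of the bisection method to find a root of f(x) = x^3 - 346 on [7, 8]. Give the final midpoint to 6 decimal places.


f(x) = x^3 - 346
f(7) = -3 < 0
f(8) = 166 > 0

Step 1: midpoint = (7.000000 + 8.000000)/2 = 7.500000
  f(7.500000) = 75.875000
  f(mid) > 0, so root is in [7.000000, 7.500000]

Step 2: midpoint = (7.000000 + 7.500000)/2 = 7.250000
  f(7.250000) = 35.078125
  f(mid) > 0, so root is in [7.000000, 7.250000]

Step 3: midpoint = (7.000000 + 7.250000)/2 = 7.125000
  f(7.125000) = 15.705078
  f(mid) > 0, so root is in [7.000000, 7.125000]

Step 4: midpoint = (7.000000 + 7.125000)/2 = 7.062500
  f(7.062500) = 6.269775
  f(mid) > 0, so root is in [7.000000, 7.062500]

Step 5: midpoint = (7.000000 + 7.062500)/2 = 7.031250
  f(7.031250) = 1.614288
  f(mid) > 0, so root is in [7.000000, 7.031250]

midpoint = 7.031250


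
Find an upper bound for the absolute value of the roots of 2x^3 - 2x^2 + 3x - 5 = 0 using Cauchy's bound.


Cauchy's bound: all roots r satisfy |r| <= 1 + max(|a_i/a_n|) for i = 0,...,n-1
where a_n is the leading coefficient.

Coefficients: [2, -2, 3, -5]
Leading coefficient a_n = 2
Ratios |a_i/a_n|: 1, 3/2, 5/2
Maximum ratio: 5/2
Cauchy's bound: |r| <= 1 + 5/2 = 7/2

Upper bound = 7/2


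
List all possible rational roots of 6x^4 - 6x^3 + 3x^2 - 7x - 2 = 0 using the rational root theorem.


Rational root theorem: possible roots are ±p/q where:
  p divides the constant term (-2): p ∈ {1, 2}
  q divides the leading coefficient (6): q ∈ {1, 2, 3, 6}

All possible rational roots: -2, -1, -2/3, -1/2, -1/3, -1/6, 1/6, 1/3, 1/2, 2/3, 1, 2

-2, -1, -2/3, -1/2, -1/3, -1/6, 1/6, 1/3, 1/2, 2/3, 1, 2


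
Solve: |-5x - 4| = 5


An absolute value equation |expr| = 5 gives two cases:
Case 1: -5x - 4 = 5
  -5x = 9, so x = -9/5
Case 2: -5x - 4 = -5
  -5x = -1, so x = 1/5

x = -9/5, x = 1/5


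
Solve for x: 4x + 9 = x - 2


Starting with: 4x + 9 = x - 2
Move all x terms to left: (4 - 1)x = -2 - 9
Simplify: 3x = -11
Divide both sides by 3: x = -11/3

x = -11/3


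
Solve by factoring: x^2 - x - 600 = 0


We need two numbers that multiply to -600 and add to -1.
Those numbers are -25 and 24 (since (-25) * 24 = -600 and (-25) + 24 = -1).
So x^2 - x - 600 = (x - 25)(x + 24) = 0
Setting each factor to zero: x = 25 or x = -24

x = -24, x = 25


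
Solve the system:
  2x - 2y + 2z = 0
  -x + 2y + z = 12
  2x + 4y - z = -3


Using Cramer's rule. Expand each determinant along the first row.
D  = 2*[2*(-1) - 1*4] - (-2)*[(-1)*(-1) - 1*2] + 2*[(-1)*4 - 2*2]
  = 2*(-6) - (-2)*(-1) + 2*(-8) = -30
Dx = 0*[2*(-1) - 1*4] - (-2)*[12*(-1) - 1*(-3)] + 2*[12*4 - 2*(-3)]
  = 0*(-6) - (-2)*(-9) + 2*(54) = 90
Dy = 2*[12*(-1) - 1*(-3)] - 0*[(-1)*(-1) - 1*2] + 2*[(-1)*(-3) - 12*2]
  = 2*(-9) - 0*(-1) + 2*(-21) = -60
Dz = 2*[2*(-3) - 12*4] - (-2)*[(-1)*(-3) - 12*2] + 0*[(-1)*4 - 2*2]
  = 2*(-54) - (-2)*(-21) + 0*(-8) = -150
x = Dx/D = 90/-30 = -3, y = Dy/D = -60/-30 = 2, z = Dz/D = -150/-30 = 5
Check eq1: (2)(-3) + (-2)(2) + (2)(5) = 0 = 0 ✓
Check eq2: (-1)(-3) + (2)(2) + (1)(5) = 12 = 12 ✓
Check eq3: (2)(-3) + (4)(2) + (-1)(5) = -3 = -3 ✓

x = -3, y = 2, z = 5


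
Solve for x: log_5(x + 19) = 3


Convert to exponential form: x + 19 = 5^3 = 125
x = 125 - 19 = 106
Check: log_5(106 + 19) = log_5(125) = log_5(125) = 3 ✓

x = 106


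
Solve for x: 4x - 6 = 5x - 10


Starting with: 4x - 6 = 5x - 10
Move all x terms to left: (4 - 5)x = -10 + 6
Simplify: -x = -4
Divide both sides by -1: x = 4

x = 4


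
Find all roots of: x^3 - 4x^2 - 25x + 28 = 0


Let p(x) = x^3 - 4x^2 - 25x + 28. By the rational root theorem (leading coefficient 1), any rational root is an integer divisor of 28: try ±1, ±2, ... in turn.
Test x = 1: value = 0 ✓, so (x - 1) is a factor.
Synthetic division by (x - 1): bring down 1; 1(1) - 4 = -3; (-3)(1) - 25 = -28; (-28)(1) + 28 = 0 → quotient x^2 - 3x - 28, remainder 0.
Solve the quadratic x^2 - 3x - 28 = 0: discriminant = (-3)^2 - 4(1)(-28) = 9 + 112 = 121.
sqrt(121) = 11, so x = (3 ± 11)/2: x = 7 or x = -4.
Collecting all roots found:

x = -4, x = 1, x = 7


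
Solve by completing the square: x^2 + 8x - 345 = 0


Start: x^2 + 8x - 345 = 0
Move constant: x^2 + 8x = 345
Half of 8 is 4, squared is 16
Add 16 to both sides: x^2 + 8x + 16 = 361
(x + 4)^2 = 361
x + 4 = ±19
x = -4 + 19 = 15 or x = -4 - 19 = -23

x = -23, x = 15


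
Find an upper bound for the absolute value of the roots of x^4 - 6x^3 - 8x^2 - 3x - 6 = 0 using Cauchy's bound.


Cauchy's bound: all roots r satisfy |r| <= 1 + max(|a_i/a_n|) for i = 0,...,n-1
where a_n is the leading coefficient.

Coefficients: [1, -6, -8, -3, -6]
Leading coefficient a_n = 1
Ratios |a_i/a_n|: 6, 8, 3, 6
Maximum ratio: 8
Cauchy's bound: |r| <= 1 + 8 = 9

Upper bound = 9


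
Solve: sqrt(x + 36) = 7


Square both sides: x + 36 = 7^2 = 49
x = 49 - 36 = 13
x = 13
Check: sqrt(1*13 + 36) = sqrt(49) = 7 ✓

x = 13


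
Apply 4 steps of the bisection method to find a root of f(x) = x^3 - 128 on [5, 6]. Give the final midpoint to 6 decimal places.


f(x) = x^3 - 128
f(5) = -3 < 0
f(6) = 88 > 0

Step 1: midpoint = (5.000000 + 6.000000)/2 = 5.500000
  f(5.500000) = 38.375000
  f(mid) > 0, so root is in [5.000000, 5.500000]

Step 2: midpoint = (5.000000 + 5.500000)/2 = 5.250000
  f(5.250000) = 16.703125
  f(mid) > 0, so root is in [5.000000, 5.250000]

Step 3: midpoint = (5.000000 + 5.250000)/2 = 5.125000
  f(5.125000) = 6.611328
  f(mid) > 0, so root is in [5.000000, 5.125000]

Step 4: midpoint = (5.000000 + 5.125000)/2 = 5.062500
  f(5.062500) = 1.746338
  f(mid) > 0, so root is in [5.000000, 5.062500]

midpoint = 5.062500


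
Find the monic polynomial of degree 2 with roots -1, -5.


A monic polynomial with roots -1, -5 is:
p(x) = (x + 1)(x + 5)
After multiplying by (x + 1): x + 1
After multiplying by (x + 5): x^2 + 6x + 5

x^2 + 6x + 5


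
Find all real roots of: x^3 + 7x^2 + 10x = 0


The constant term is 0, so x = 0 is a root. Factor out x:
  x(x^2 + 7x + 10) = 0
Solve the quadratic x^2 + 7x + 10 = 0: discriminant = 7^2 - 4(1)(10) = 49 - 40 = 9.
sqrt(9) = 3, so x = (-7 ± 3)/2: x = -2 or x = -5.

x = -5, x = -2, x = 0


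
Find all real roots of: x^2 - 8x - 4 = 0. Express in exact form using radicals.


Using the quadratic formula: x = (-b ± sqrt(b^2 - 4ac)) / (2a)
Here a = 1, b = -8, c = -4
Discriminant = b^2 - 4ac = (-8)^2 - 4(1)(-4) = 64 + 16 = 80
Since discriminant = 80 > 0, there are two real roots.
x = (8 ± 4*sqrt(5)) / 2
Simplifying: x = 4 ± 2*sqrt(5)
Numerically: x ≈ 8.4721 or x ≈ -0.4721

x = 4 + 2*sqrt(5) or x = 4 - 2*sqrt(5)


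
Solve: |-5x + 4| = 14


An absolute value equation |expr| = 14 gives two cases:
Case 1: -5x + 4 = 14
  -5x = 10, so x = -2
Case 2: -5x + 4 = -14
  -5x = -18, so x = 18/5

x = -2, x = 18/5


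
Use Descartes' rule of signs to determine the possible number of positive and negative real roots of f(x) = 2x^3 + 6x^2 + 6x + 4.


Descartes' rule of signs:

For positive roots, count sign changes in f(x) = 2x^3 + 6x^2 + 6x + 4:
Signs of coefficients: +, +, +, +
Number of sign changes: 0
Possible positive real roots: 0

For negative roots, examine f(-x) = -2x^3 + 6x^2 - 6x + 4:
Signs of coefficients: -, +, -, +
Number of sign changes: 3
Possible negative real roots: 3, 1

Positive roots: 0; Negative roots: 3 or 1


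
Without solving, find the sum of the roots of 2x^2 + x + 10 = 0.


By Vieta's formulas for ax^2 + bx + c = 0:
  Sum of roots = -b/a
  Product of roots = c/a

Here a = 2, b = 1, c = 10
Sum = -(1)/2 = -1/2
Product = 10/2 = 5

Sum = -1/2


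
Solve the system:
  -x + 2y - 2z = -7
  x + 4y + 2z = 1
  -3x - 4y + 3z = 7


Using Cramer's rule. Expand each determinant along the first row.
D  = (-1)*[4*3 - 2*(-4)] - 2*[1*3 - 2*(-3)] + (-2)*[1*(-4) - 4*(-3)]
  = (-1)*(20) - 2*(9) + (-2)*(8) = -54
Dx = (-7)*[4*3 - 2*(-4)] - 2*[1*3 - 2*7] + (-2)*[1*(-4) - 4*7]
  = (-7)*(20) - 2*(-11) + (-2)*(-32) = -54
Dy = (-1)*[1*3 - 2*7] - (-7)*[1*3 - 2*(-3)] + (-2)*[1*7 - 1*(-3)]
  = (-1)*(-11) - (-7)*(9) + (-2)*(10) = 54
Dz = (-1)*[4*7 - 1*(-4)] - 2*[1*7 - 1*(-3)] + (-7)*[1*(-4) - 4*(-3)]
  = (-1)*(32) - 2*(10) + (-7)*(8) = -108
x = Dx/D = -54/-54 = 1, y = Dy/D = 54/-54 = -1, z = Dz/D = -108/-54 = 2
Check eq1: (-1)(1) + (2)(-1) + (-2)(2) = -7 = -7 ✓
Check eq2: (1)(1) + (4)(-1) + (2)(2) = 1 = 1 ✓
Check eq3: (-3)(1) + (-4)(-1) + (3)(2) = 7 = 7 ✓

x = 1, y = -1, z = 2


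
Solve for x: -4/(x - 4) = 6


Multiply both sides by (x - 4): -4 = 6(x - 4)
Distribute: -4 = 6x - 24
6x = -4 + 24 = 20
x = 10/3

x = 10/3


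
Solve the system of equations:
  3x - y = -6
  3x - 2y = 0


Using Cramer's rule:
Determinant D = (3)(-2) - (3)(-1) = -6 + 3 = -3
Dx = (-6)(-2) - (0)(-1) = 12 - 0 = 12
Dy = (3)(0) - (3)(-6) = 0 + 18 = 18
x = Dx/D = 12/-3 = -4
y = Dy/D = 18/-3 = -6

x = -4, y = -6


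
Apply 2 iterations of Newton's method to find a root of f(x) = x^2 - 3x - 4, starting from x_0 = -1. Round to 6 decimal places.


Newton's method: x_(n+1) = x_n - f(x_n)/f'(x_n)
f(x) = x^2 - 3x - 4
f'(x) = 2x - 3

Iteration 1:
  f(-1.000000) = 0.000000
  f'(-1.000000) = -5.000000
  x_1 = -1.000000 - (0.000000)/(-5.000000) = -1.000000

Iteration 2:
  f(-1.000000) = 0.000000
  f'(-1.000000) = -5.000000
  x_2 = -1.000000 - (0.000000)/(-5.000000) = -1.000000

x_2 = -1.000000


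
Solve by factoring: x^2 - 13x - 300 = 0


We need two numbers that multiply to -300 and add to -13.
Those numbers are 12 and -25 (since 12 * (-25) = -300 and 12 + (-25) = -13).
So x^2 - 13x - 300 = (x + 12)(x - 25) = 0
Setting each factor to zero: x = -12 or x = 25

x = -12, x = 25


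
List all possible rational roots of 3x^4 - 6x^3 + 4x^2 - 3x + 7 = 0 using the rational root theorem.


Rational root theorem: possible roots are ±p/q where:
  p divides the constant term (7): p ∈ {1, 7}
  q divides the leading coefficient (3): q ∈ {1, 3}

All possible rational roots: -7, -7/3, -1, -1/3, 1/3, 1, 7/3, 7

-7, -7/3, -1, -1/3, 1/3, 1, 7/3, 7


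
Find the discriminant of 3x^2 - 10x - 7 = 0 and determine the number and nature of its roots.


For ax^2 + bx + c = 0, discriminant D = b^2 - 4ac
Here a = 3, b = -10, c = -7
D = (-10)^2 - 4(3)(-7) = 100 + 84 = 184

D = 184 > 0 but not a perfect square
The equation has 2 distinct real irrational roots.

Discriminant = 184, 2 distinct real irrational roots


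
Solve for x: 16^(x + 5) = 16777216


Express both sides with the same base.
16777216 = 16^6
Since the bases match, equate exponents: x + 5 = 6
So x = 6 - (5) = 1

x = 1


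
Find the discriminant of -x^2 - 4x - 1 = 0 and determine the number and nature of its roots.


For ax^2 + bx + c = 0, discriminant D = b^2 - 4ac
Here a = -1, b = -4, c = -1
D = (-4)^2 - 4(-1)(-1) = 16 - 4 = 12

D = 12 > 0 but not a perfect square
The equation has 2 distinct real irrational roots.

Discriminant = 12, 2 distinct real irrational roots


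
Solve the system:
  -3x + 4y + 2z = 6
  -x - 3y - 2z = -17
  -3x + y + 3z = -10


Using Cramer's rule. Expand each determinant along the first row.
D  = (-3)*[(-3)*3 - (-2)*1] - 4*[(-1)*3 - (-2)*(-3)] + 2*[(-1)*1 - (-3)*(-3)]
  = (-3)*(-7) - 4*(-9) + 2*(-10) = 37
Dx = 6*[(-3)*3 - (-2)*1] - 4*[(-17)*3 - (-2)*(-10)] + 2*[(-17)*1 - (-3)*(-10)]
  = 6*(-7) - 4*(-71) + 2*(-47) = 148
Dy = (-3)*[(-17)*3 - (-2)*(-10)] - 6*[(-1)*3 - (-2)*(-3)] + 2*[(-1)*(-10) - (-17)*(-3)]
  = (-3)*(-71) - 6*(-9) + 2*(-41) = 185
Dz = (-3)*[(-3)*(-10) - (-17)*1] - 4*[(-1)*(-10) - (-17)*(-3)] + 6*[(-1)*1 - (-3)*(-3)]
  = (-3)*(47) - 4*(-41) + 6*(-10) = -37
x = Dx/D = 148/37 = 4, y = Dy/D = 185/37 = 5, z = Dz/D = -37/37 = -1
Check eq1: (-3)(4) + (4)(5) + (2)(-1) = 6 = 6 ✓
Check eq2: (-1)(4) + (-3)(5) + (-2)(-1) = -17 = -17 ✓
Check eq3: (-3)(4) + (1)(5) + (3)(-1) = -10 = -10 ✓

x = 4, y = 5, z = -1


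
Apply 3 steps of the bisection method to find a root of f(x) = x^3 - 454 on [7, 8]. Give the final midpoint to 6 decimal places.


f(x) = x^3 - 454
f(7) = -111 < 0
f(8) = 58 > 0

Step 1: midpoint = (7.000000 + 8.000000)/2 = 7.500000
  f(7.500000) = -32.125000
  f(mid) < 0, so root is in [7.500000, 8.000000]

Step 2: midpoint = (7.500000 + 8.000000)/2 = 7.750000
  f(7.750000) = 11.484375
  f(mid) > 0, so root is in [7.500000, 7.750000]

Step 3: midpoint = (7.500000 + 7.750000)/2 = 7.625000
  f(7.625000) = -10.677734
  f(mid) < 0, so root is in [7.625000, 7.750000]

midpoint = 7.625000


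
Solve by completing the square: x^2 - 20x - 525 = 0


Start: x^2 - 20x - 525 = 0
Move constant: x^2 - 20x = 525
Half of -20 is -10, squared is 100
Add 100 to both sides: x^2 - 20x + 100 = 625
(x - 10)^2 = 625
x - 10 = ±25
x = 10 + 25 = 35 or x = 10 - 25 = -15

x = -15, x = 35


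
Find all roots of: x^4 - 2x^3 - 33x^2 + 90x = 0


The constant term is 0, so x = 0 is a root. Factor out x:
  x^3 - 2x^2 - 33x + 90 = 0
Let p(x) = x^3 - 2x^2 - 33x + 90. By the rational root theorem (leading coefficient 1), any rational root is an integer divisor of 90: try ±1, ±2, ... in turn.
Test x = 1: value = 56 ≠ 0.
Test x = -1: value = 120 ≠ 0.
Test x = 2: value = 24 ≠ 0.
Test x = -2: value = 140 ≠ 0.
Test x = 3: value = 0 ✓, so (x - 3) is a factor.
Synthetic division by (x - 3): bring down 1; 1(3) - 2 = 1; 1(3) - 33 = -30; (-30)(3) + 90 = 0 → quotient x^2 + x - 30, remainder 0.
Solve the quadratic x^2 + x - 30 = 0: discriminant = 1^2 - 4(1)(-30) = 1 + 120 = 121.
sqrt(121) = 11, so x = (-1 ± 11)/2: x = 5 or x = -6.
Collecting all roots found:

x = -6, x = 0, x = 3, x = 5


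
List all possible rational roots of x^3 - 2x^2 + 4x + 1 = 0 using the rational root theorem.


Rational root theorem: possible roots are ±p/q where:
  p divides the constant term (1): p ∈ {1}
  q divides the leading coefficient (1): q ∈ {1}

All possible rational roots: -1, 1

-1, 1


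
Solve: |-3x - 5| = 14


An absolute value equation |expr| = 14 gives two cases:
Case 1: -3x - 5 = 14
  -3x = 19, so x = -19/3
Case 2: -3x - 5 = -14
  -3x = -9, so x = 3

x = -19/3, x = 3


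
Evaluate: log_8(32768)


We need the exponent such that 8^? = 32768
8^5 = 32768
Therefore log_8(32768) = 5

5


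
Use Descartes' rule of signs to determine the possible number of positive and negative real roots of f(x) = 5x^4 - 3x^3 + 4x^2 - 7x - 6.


Descartes' rule of signs:

For positive roots, count sign changes in f(x) = 5x^4 - 3x^3 + 4x^2 - 7x - 6:
Signs of coefficients: +, -, +, -, -
Number of sign changes: 3
Possible positive real roots: 3, 1

For negative roots, examine f(-x) = 5x^4 + 3x^3 + 4x^2 + 7x - 6:
Signs of coefficients: +, +, +, +, -
Number of sign changes: 1
Possible negative real roots: 1

Positive roots: 3 or 1; Negative roots: 1


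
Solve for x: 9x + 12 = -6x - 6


Starting with: 9x + 12 = -6x - 6
Move all x terms to left: (9 + 6)x = -6 - 12
Simplify: 15x = -18
Divide both sides by 15: x = -6/5

x = -6/5


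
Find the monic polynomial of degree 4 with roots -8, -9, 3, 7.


A monic polynomial with roots -8, -9, 3, 7 is:
p(x) = (x + 8)(x + 9)(x - 3)(x - 7)
After multiplying by (x + 8): x + 8
After multiplying by (x + 9): x^2 + 17x + 72
After multiplying by (x - 3): x^3 + 14x^2 + 21x - 216
After multiplying by (x - 7): x^4 + 7x^3 - 77x^2 - 363x + 1512

x^4 + 7x^3 - 77x^2 - 363x + 1512


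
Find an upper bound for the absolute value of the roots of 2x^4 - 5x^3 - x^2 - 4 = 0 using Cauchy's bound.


Cauchy's bound: all roots r satisfy |r| <= 1 + max(|a_i/a_n|) for i = 0,...,n-1
where a_n is the leading coefficient.

Coefficients: [2, -5, -1, 0, -4]
Leading coefficient a_n = 2
Ratios |a_i/a_n|: 5/2, 1/2, 0, 2
Maximum ratio: 5/2
Cauchy's bound: |r| <= 1 + 5/2 = 7/2

Upper bound = 7/2


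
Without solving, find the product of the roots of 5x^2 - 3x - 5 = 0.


By Vieta's formulas for ax^2 + bx + c = 0:
  Sum of roots = -b/a
  Product of roots = c/a

Here a = 5, b = -3, c = -5
Sum = -(-3)/5 = 3/5
Product = -5/5 = -1

Product = -1


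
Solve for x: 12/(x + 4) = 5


Multiply both sides by (x + 4): 12 = 5(x + 4)
Distribute: 12 = 5x + 20
5x = 12 - 20 = -8
x = -8/5

x = -8/5


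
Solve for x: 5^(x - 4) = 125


Express both sides with the same base.
125 = 5^3
Since the bases match, equate exponents: x - 4 = 3
So x = 3 - (-4) = 7

x = 7


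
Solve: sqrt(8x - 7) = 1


Square both sides: 8x - 7 = 1^2 = 1
8x = 1 + 7 = 8
x = 1
Check: sqrt(8*1 - 7) = sqrt(1) = 1 ✓

x = 1


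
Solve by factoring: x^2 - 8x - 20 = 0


We need two numbers that multiply to -20 and add to -8.
Those numbers are 2 and -10 (since 2 * (-10) = -20 and 2 + (-10) = -8).
So x^2 - 8x - 20 = (x + 2)(x - 10) = 0
Setting each factor to zero: x = -2 or x = 10

x = -2, x = 10


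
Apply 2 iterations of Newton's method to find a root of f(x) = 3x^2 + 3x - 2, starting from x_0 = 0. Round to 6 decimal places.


Newton's method: x_(n+1) = x_n - f(x_n)/f'(x_n)
f(x) = 3x^2 + 3x - 2
f'(x) = 6x + 3

Iteration 1:
  f(0.000000) = -2.000000
  f'(0.000000) = 3.000000
  x_1 = 0.000000 - (-2.000000)/(3.000000) = 0.666667

Iteration 2:
  f(0.666667) = 1.333333
  f'(0.666667) = 7.000000
  x_2 = 0.666667 - (1.333333)/(7.000000) = 0.476190

x_2 = 0.476190


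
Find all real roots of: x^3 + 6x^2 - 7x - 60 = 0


Let p(x) = x^3 + 6x^2 - 7x - 60. By the rational root theorem (leading coefficient 1), any rational root is an integer divisor of 60: try ±1, ±2, ... in turn.
Test x = 1: value = -60 ≠ 0.
Test x = -1: value = -48 ≠ 0.
Test x = 2: value = -42 ≠ 0.
Test x = -2: value = -30 ≠ 0.
Test x = 3: value = 0 ✓, so (x - 3) is a factor.
Synthetic division by (x - 3): bring down 1; 1(3) + 6 = 9; 9(3) - 7 = 20; 20(3) - 60 = 0 → quotient x^2 + 9x + 20, remainder 0.
Solve the quadratic x^2 + 9x + 20 = 0: discriminant = 9^2 - 4(1)(20) = 81 - 80 = 1.
sqrt(1) = 1, so x = (-9 ± 1)/2: x = -4 or x = -5.

x = -5, x = -4, x = 3


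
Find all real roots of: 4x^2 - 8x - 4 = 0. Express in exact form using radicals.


Using the quadratic formula: x = (-b ± sqrt(b^2 - 4ac)) / (2a)
Here a = 4, b = -8, c = -4
Discriminant = b^2 - 4ac = (-8)^2 - 4(4)(-4) = 64 + 64 = 128
Since discriminant = 128 > 0, there are two real roots.
x = (8 ± 8*sqrt(2)) / 8
Simplifying: x = 1 ± sqrt(2)
Numerically: x ≈ 2.4142 or x ≈ -0.4142

x = 1 + sqrt(2) or x = 1 - sqrt(2)


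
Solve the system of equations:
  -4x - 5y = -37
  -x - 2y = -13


Using Cramer's rule:
Determinant D = (-4)(-2) - (-1)(-5) = 8 - 5 = 3
Dx = (-37)(-2) - (-13)(-5) = 74 - 65 = 9
Dy = (-4)(-13) - (-1)(-37) = 52 - 37 = 15
x = Dx/D = 9/3 = 3
y = Dy/D = 15/3 = 5

x = 3, y = 5


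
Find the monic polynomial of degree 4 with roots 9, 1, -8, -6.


A monic polynomial with roots 9, 1, -8, -6 is:
p(x) = (x - 9)(x - 1)(x + 8)(x + 6)
After multiplying by (x - 9): x - 9
After multiplying by (x - 1): x^2 - 10x + 9
After multiplying by (x + 8): x^3 - 2x^2 - 71x + 72
After multiplying by (x + 6): x^4 + 4x^3 - 83x^2 - 354x + 432

x^4 + 4x^3 - 83x^2 - 354x + 432


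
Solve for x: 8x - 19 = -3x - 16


Starting with: 8x - 19 = -3x - 16
Move all x terms to left: (8 + 3)x = -16 + 19
Simplify: 11x = 3
Divide both sides by 11: x = 3/11

x = 3/11


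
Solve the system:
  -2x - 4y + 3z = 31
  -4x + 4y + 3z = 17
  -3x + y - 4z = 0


Using Cramer's rule. Expand each determinant along the first row.
D  = (-2)*[4*(-4) - 3*1] - (-4)*[(-4)*(-4) - 3*(-3)] + 3*[(-4)*1 - 4*(-3)]
  = (-2)*(-19) - (-4)*(25) + 3*(8) = 162
Dx = 31*[4*(-4) - 3*1] - (-4)*[17*(-4) - 3*0] + 3*[17*1 - 4*0]
  = 31*(-19) - (-4)*(-68) + 3*(17) = -810
Dy = (-2)*[17*(-4) - 3*0] - 31*[(-4)*(-4) - 3*(-3)] + 3*[(-4)*0 - 17*(-3)]
  = (-2)*(-68) - 31*(25) + 3*(51) = -486
Dz = (-2)*[4*0 - 17*1] - (-4)*[(-4)*0 - 17*(-3)] + 31*[(-4)*1 - 4*(-3)]
  = (-2)*(-17) - (-4)*(51) + 31*(8) = 486
x = Dx/D = -810/162 = -5, y = Dy/D = -486/162 = -3, z = Dz/D = 486/162 = 3
Check eq1: (-2)(-5) + (-4)(-3) + (3)(3) = 31 = 31 ✓
Check eq2: (-4)(-5) + (4)(-3) + (3)(3) = 17 = 17 ✓
Check eq3: (-3)(-5) + (1)(-3) + (-4)(3) = 0 = 0 ✓

x = -5, y = -3, z = 3


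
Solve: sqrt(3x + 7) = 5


Square both sides: 3x + 7 = 5^2 = 25
3x = 25 - 7 = 18
x = 6
Check: sqrt(3*6 + 7) = sqrt(25) = 5 ✓

x = 6


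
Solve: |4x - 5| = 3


An absolute value equation |expr| = 3 gives two cases:
Case 1: 4x - 5 = 3
  4x = 8, so x = 2
Case 2: 4x - 5 = -3
  4x = 2, so x = 1/2

x = 1/2, x = 2


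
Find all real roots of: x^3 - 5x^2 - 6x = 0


The constant term is 0, so x = 0 is a root. Factor out x:
  x(x^2 - 5x - 6) = 0
Solve the quadratic x^2 - 5x - 6 = 0: discriminant = (-5)^2 - 4(1)(-6) = 25 + 24 = 49.
sqrt(49) = 7, so x = (5 ± 7)/2: x = 6 or x = -1.

x = -1, x = 0, x = 6


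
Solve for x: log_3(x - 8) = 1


Convert to exponential form: x - 8 = 3^1 = 3
x = 3 + 8 = 11
Check: log_3(11 - 8) = log_3(3) = log_3(3) = 1 ✓

x = 11


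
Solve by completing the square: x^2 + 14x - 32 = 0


Start: x^2 + 14x - 32 = 0
Move constant: x^2 + 14x = 32
Half of 14 is 7, squared is 49
Add 49 to both sides: x^2 + 14x + 49 = 81
(x + 7)^2 = 81
x + 7 = ±9
x = -7 + 9 = 2 or x = -7 - 9 = -16

x = -16, x = 2


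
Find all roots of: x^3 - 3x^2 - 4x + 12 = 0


Let p(x) = x^3 - 3x^2 - 4x + 12. By the rational root theorem (leading coefficient 1), any rational root is an integer divisor of 12: try ±1, ±2, ... in turn.
Test x = 1: value = 6 ≠ 0.
Test x = -1: value = 12 ≠ 0.
Test x = 2: value = 0 ✓, so (x - 2) is a factor.
Synthetic division by (x - 2): bring down 1; 1(2) - 3 = -1; (-1)(2) - 4 = -6; (-6)(2) + 12 = 0 → quotient x^2 - x - 6, remainder 0.
Solve the quadratic x^2 - x - 6 = 0: discriminant = (-1)^2 - 4(1)(-6) = 1 + 24 = 25.
sqrt(25) = 5, so x = (1 ± 5)/2: x = 3 or x = -2.
Collecting all roots found:

x = -2, x = 2, x = 3


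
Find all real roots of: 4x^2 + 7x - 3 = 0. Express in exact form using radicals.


Using the quadratic formula: x = (-b ± sqrt(b^2 - 4ac)) / (2a)
Here a = 4, b = 7, c = -3
Discriminant = b^2 - 4ac = 7^2 - 4(4)(-3) = 49 + 48 = 97
Since discriminant = 97 > 0, there are two real roots.
x = (-7 ± sqrt(97)) / 8
Numerically: x ≈ 0.3561 or x ≈ -2.1061

x = (-7 + sqrt(97)) / 8 or x = (-7 - sqrt(97)) / 8


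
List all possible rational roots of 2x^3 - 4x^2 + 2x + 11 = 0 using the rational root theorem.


Rational root theorem: possible roots are ±p/q where:
  p divides the constant term (11): p ∈ {1, 11}
  q divides the leading coefficient (2): q ∈ {1, 2}

All possible rational roots: -11, -11/2, -1, -1/2, 1/2, 1, 11/2, 11

-11, -11/2, -1, -1/2, 1/2, 1, 11/2, 11


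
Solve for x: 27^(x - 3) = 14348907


Express both sides with the same base.
14348907 = 27^5
Since the bases match, equate exponents: x - 3 = 5
So x = 5 - (-3) = 8

x = 8


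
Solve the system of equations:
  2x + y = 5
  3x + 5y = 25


Using Cramer's rule:
Determinant D = (2)(5) - (3)(1) = 10 - 3 = 7
Dx = (5)(5) - (25)(1) = 25 - 25 = 0
Dy = (2)(25) - (3)(5) = 50 - 15 = 35
x = Dx/D = 0/7 = 0
y = Dy/D = 35/7 = 5

x = 0, y = 5


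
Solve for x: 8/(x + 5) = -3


Multiply both sides by (x + 5): 8 = -3(x + 5)
Distribute: 8 = -3x - 15
-3x = 8 + 15 = 23
x = -23/3

x = -23/3


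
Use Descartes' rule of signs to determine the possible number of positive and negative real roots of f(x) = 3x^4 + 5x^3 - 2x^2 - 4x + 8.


Descartes' rule of signs:

For positive roots, count sign changes in f(x) = 3x^4 + 5x^3 - 2x^2 - 4x + 8:
Signs of coefficients: +, +, -, -, +
Number of sign changes: 2
Possible positive real roots: 2, 0

For negative roots, examine f(-x) = 3x^4 - 5x^3 - 2x^2 + 4x + 8:
Signs of coefficients: +, -, -, +, +
Number of sign changes: 2
Possible negative real roots: 2, 0

Positive roots: 2 or 0; Negative roots: 2 or 0


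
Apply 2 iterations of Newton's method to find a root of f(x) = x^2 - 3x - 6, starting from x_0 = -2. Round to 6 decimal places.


Newton's method: x_(n+1) = x_n - f(x_n)/f'(x_n)
f(x) = x^2 - 3x - 6
f'(x) = 2x - 3

Iteration 1:
  f(-2.000000) = 4.000000
  f'(-2.000000) = -7.000000
  x_1 = -2.000000 - (4.000000)/(-7.000000) = -1.428571

Iteration 2:
  f(-1.428571) = 0.326531
  f'(-1.428571) = -5.857143
  x_2 = -1.428571 - (0.326531)/(-5.857143) = -1.372822

x_2 = -1.372822


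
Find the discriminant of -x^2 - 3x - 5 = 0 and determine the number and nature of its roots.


For ax^2 + bx + c = 0, discriminant D = b^2 - 4ac
Here a = -1, b = -3, c = -5
D = (-3)^2 - 4(-1)(-5) = 9 - 20 = -11

D = -11 < 0
The equation has no real roots (2 complex conjugate roots).

Discriminant = -11, no real roots (2 complex conjugate roots)


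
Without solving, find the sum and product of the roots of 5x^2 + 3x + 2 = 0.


By Vieta's formulas for ax^2 + bx + c = 0:
  Sum of roots = -b/a
  Product of roots = c/a

Here a = 5, b = 3, c = 2
Sum = -(3)/5 = -3/5
Product = 2/5 = 2/5

Sum = -3/5, Product = 2/5


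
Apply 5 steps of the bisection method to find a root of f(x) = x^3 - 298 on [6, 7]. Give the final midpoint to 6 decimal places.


f(x) = x^3 - 298
f(6) = -82 < 0
f(7) = 45 > 0

Step 1: midpoint = (6.000000 + 7.000000)/2 = 6.500000
  f(6.500000) = -23.375000
  f(mid) < 0, so root is in [6.500000, 7.000000]

Step 2: midpoint = (6.500000 + 7.000000)/2 = 6.750000
  f(6.750000) = 9.546875
  f(mid) > 0, so root is in [6.500000, 6.750000]

Step 3: midpoint = (6.500000 + 6.750000)/2 = 6.625000
  f(6.625000) = -7.224609
  f(mid) < 0, so root is in [6.625000, 6.750000]

Step 4: midpoint = (6.625000 + 6.750000)/2 = 6.687500
  f(6.687500) = 1.082764
  f(mid) > 0, so root is in [6.625000, 6.687500]

Step 5: midpoint = (6.625000 + 6.687500)/2 = 6.656250
  f(6.656250) = -3.090424
  f(mid) < 0, so root is in [6.656250, 6.687500]

midpoint = 6.656250


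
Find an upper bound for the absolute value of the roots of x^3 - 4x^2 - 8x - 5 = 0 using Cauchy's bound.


Cauchy's bound: all roots r satisfy |r| <= 1 + max(|a_i/a_n|) for i = 0,...,n-1
where a_n is the leading coefficient.

Coefficients: [1, -4, -8, -5]
Leading coefficient a_n = 1
Ratios |a_i/a_n|: 4, 8, 5
Maximum ratio: 8
Cauchy's bound: |r| <= 1 + 8 = 9

Upper bound = 9


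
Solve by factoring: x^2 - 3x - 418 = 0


We need two numbers that multiply to -418 and add to -3.
Those numbers are -22 and 19 (since (-22) * 19 = -418 and (-22) + 19 = -3).
So x^2 - 3x - 418 = (x - 22)(x + 19) = 0
Setting each factor to zero: x = 22 or x = -19

x = -19, x = 22


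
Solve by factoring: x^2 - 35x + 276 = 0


We need two numbers that multiply to 276 and add to -35.
Those numbers are -12 and -23 (since (-12) * (-23) = 276 and (-12) + (-23) = -35).
So x^2 - 35x + 276 = (x - 12)(x - 23) = 0
Setting each factor to zero: x = 12 or x = 23

x = 12, x = 23


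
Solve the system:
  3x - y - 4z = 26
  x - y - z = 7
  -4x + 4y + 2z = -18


Using Cramer's rule. Expand each determinant along the first row.
D  = 3*[(-1)*2 - (-1)*4] - (-1)*[1*2 - (-1)*(-4)] + (-4)*[1*4 - (-1)*(-4)]
  = 3*(2) - (-1)*(-2) + (-4)*(0) = 4
Dx = 26*[(-1)*2 - (-1)*4] - (-1)*[7*2 - (-1)*(-18)] + (-4)*[7*4 - (-1)*(-18)]
  = 26*(2) - (-1)*(-4) + (-4)*(10) = 8
Dy = 3*[7*2 - (-1)*(-18)] - 26*[1*2 - (-1)*(-4)] + (-4)*[1*(-18) - 7*(-4)]
  = 3*(-4) - 26*(-2) + (-4)*(10) = 0
Dz = 3*[(-1)*(-18) - 7*4] - (-1)*[1*(-18) - 7*(-4)] + 26*[1*4 - (-1)*(-4)]
  = 3*(-10) - (-1)*(10) + 26*(0) = -20
x = Dx/D = 8/4 = 2, y = Dy/D = 0/4 = 0, z = Dz/D = -20/4 = -5
Check eq1: (3)(2) + (-1)(0) + (-4)(-5) = 26 = 26 ✓
Check eq2: (1)(2) + (-1)(0) + (-1)(-5) = 7 = 7 ✓
Check eq3: (-4)(2) + (4)(0) + (2)(-5) = -18 = -18 ✓

x = 2, y = 0, z = -5


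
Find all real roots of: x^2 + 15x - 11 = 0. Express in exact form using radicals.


Using the quadratic formula: x = (-b ± sqrt(b^2 - 4ac)) / (2a)
Here a = 1, b = 15, c = -11
Discriminant = b^2 - 4ac = 15^2 - 4(1)(-11) = 225 + 44 = 269
Since discriminant = 269 > 0, there are two real roots.
x = (-15 ± sqrt(269)) / 2
Numerically: x ≈ 0.7006 or x ≈ -15.7006

x = (-15 + sqrt(269)) / 2 or x = (-15 - sqrt(269)) / 2


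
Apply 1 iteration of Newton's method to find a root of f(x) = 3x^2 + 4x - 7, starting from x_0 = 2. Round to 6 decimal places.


Newton's method: x_(n+1) = x_n - f(x_n)/f'(x_n)
f(x) = 3x^2 + 4x - 7
f'(x) = 6x + 4

Iteration 1:
  f(2.000000) = 13.000000
  f'(2.000000) = 16.000000
  x_1 = 2.000000 - (13.000000)/(16.000000) = 1.187500

x_1 = 1.187500


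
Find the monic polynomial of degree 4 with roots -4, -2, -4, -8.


A monic polynomial with roots -4, -2, -4, -8 is:
p(x) = (x + 4)(x + 2)(x + 4)(x + 8)
After multiplying by (x + 4): x + 4
After multiplying by (x + 2): x^2 + 6x + 8
After multiplying by (x + 4): x^3 + 10x^2 + 32x + 32
After multiplying by (x + 8): x^4 + 18x^3 + 112x^2 + 288x + 256

x^4 + 18x^3 + 112x^2 + 288x + 256


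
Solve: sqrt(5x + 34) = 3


Square both sides: 5x + 34 = 3^2 = 9
5x = 9 - 34 = -25
x = -5
Check: sqrt(5*(-5) + 34) = sqrt(9) = 3 ✓

x = -5


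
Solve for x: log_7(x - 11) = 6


Convert to exponential form: x - 11 = 7^6 = 117649
x = 117649 + 11 = 117660
Check: log_7(117660 - 11) = log_7(117649) = log_7(117649) = 6 ✓

x = 117660


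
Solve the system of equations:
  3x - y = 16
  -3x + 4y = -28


Using Cramer's rule:
Determinant D = (3)(4) - (-3)(-1) = 12 - 3 = 9
Dx = (16)(4) - (-28)(-1) = 64 - 28 = 36
Dy = (3)(-28) - (-3)(16) = -84 + 48 = -36
x = Dx/D = 36/9 = 4
y = Dy/D = -36/9 = -4

x = 4, y = -4


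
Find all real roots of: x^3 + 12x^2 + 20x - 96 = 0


Let p(x) = x^3 + 12x^2 + 20x - 96. By the rational root theorem (leading coefficient 1), any rational root is an integer divisor of 96: try ±1, ±2, ... in turn.
Test x = 1: value = -63 ≠ 0.
Test x = -1: value = -105 ≠ 0.
Test x = 2: value = 0 ✓, so (x - 2) is a factor.
Synthetic division by (x - 2): bring down 1; 1(2) + 12 = 14; 14(2) + 20 = 48; 48(2) - 96 = 0 → quotient x^2 + 14x + 48, remainder 0.
Solve the quadratic x^2 + 14x + 48 = 0: discriminant = 14^2 - 4(1)(48) = 196 - 192 = 4.
sqrt(4) = 2, so x = (-14 ± 2)/2: x = -6 or x = -8.

x = -8, x = -6, x = 2


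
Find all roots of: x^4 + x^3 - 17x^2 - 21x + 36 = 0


Let p(x) = x^4 + x^3 - 17x^2 - 21x + 36. By the rational root theorem (leading coefficient 1), any rational root is an integer divisor of 36: try ±1, ±2, ... in turn.
Test x = 1: value = 0 ✓, so (x - 1) is a factor.
Synthetic division by (x - 1): bring down 1; 1(1) + 1 = 2; 2(1) - 17 = -15; (-15)(1) - 21 = -36; (-36)(1) + 36 = 0 → quotient x^3 + 2x^2 - 15x - 36, remainder 0.
Continue with the quotient x^3 + 2x^2 - 15x - 36 (candidates must divide 36; re-test x = 1 first in case it repeats).
Test x = 1: value = -48 ≠ 0.
Test x = -1: value = -20 ≠ 0.
Test x = 2: value = -50 ≠ 0.
Test x = -2: value = -6 ≠ 0.
Test x = 3: value = -36 ≠ 0.
Test x = -3: value = 0 ✓, so (x + 3) is a factor.
Synthetic division by (x + 3): bring down 1; 1(-3) + 2 = -1; (-1)(-3) - 15 = -12; (-12)(-3) - 36 = 0 → quotient x^2 - x - 12, remainder 0.
Solve the quadratic x^2 - x - 12 = 0: discriminant = (-1)^2 - 4(1)(-12) = 1 + 48 = 49.
sqrt(49) = 7, so x = (1 ± 7)/2: x = 4 or x = -3.
Collecting all roots found:

x = -3 (multiplicity 2), x = 1, x = 4


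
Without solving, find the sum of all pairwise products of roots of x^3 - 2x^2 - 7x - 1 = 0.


By Vieta's formulas for x^3 + bx^2 + cx + d = 0:
  r1 + r2 + r3 = -b/a = 2
  r1*r2 + r1*r3 + r2*r3 = c/a = -7
  r1*r2*r3 = -d/a = 1


Sum of pairwise products = -7


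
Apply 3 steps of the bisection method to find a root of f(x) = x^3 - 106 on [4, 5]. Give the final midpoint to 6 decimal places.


f(x) = x^3 - 106
f(4) = -42 < 0
f(5) = 19 > 0

Step 1: midpoint = (4.000000 + 5.000000)/2 = 4.500000
  f(4.500000) = -14.875000
  f(mid) < 0, so root is in [4.500000, 5.000000]

Step 2: midpoint = (4.500000 + 5.000000)/2 = 4.750000
  f(4.750000) = 1.171875
  f(mid) > 0, so root is in [4.500000, 4.750000]

Step 3: midpoint = (4.500000 + 4.750000)/2 = 4.625000
  f(4.625000) = -7.068359
  f(mid) < 0, so root is in [4.625000, 4.750000]

midpoint = 4.625000


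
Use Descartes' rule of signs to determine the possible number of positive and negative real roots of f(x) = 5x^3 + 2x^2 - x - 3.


Descartes' rule of signs:

For positive roots, count sign changes in f(x) = 5x^3 + 2x^2 - x - 3:
Signs of coefficients: +, +, -, -
Number of sign changes: 1
Possible positive real roots: 1

For negative roots, examine f(-x) = -5x^3 + 2x^2 + x - 3:
Signs of coefficients: -, +, +, -
Number of sign changes: 2
Possible negative real roots: 2, 0

Positive roots: 1; Negative roots: 2 or 0


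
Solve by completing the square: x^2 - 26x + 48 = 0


Start: x^2 - 26x + 48 = 0
Move constant: x^2 - 26x = -48
Half of -26 is -13, squared is 169
Add 169 to both sides: x^2 - 26x + 169 = 121
(x - 13)^2 = 121
x - 13 = ±11
x = 13 + 11 = 24 or x = 13 - 11 = 2

x = 2, x = 24


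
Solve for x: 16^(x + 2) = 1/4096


Express both sides with the same base.
1/4096 = 16^(-3)
Since the bases match, equate exponents: x + 2 = -3
So x = -3 - (2) = -5

x = -5


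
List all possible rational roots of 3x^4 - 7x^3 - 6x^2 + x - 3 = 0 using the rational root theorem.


Rational root theorem: possible roots are ±p/q where:
  p divides the constant term (-3): p ∈ {1, 3}
  q divides the leading coefficient (3): q ∈ {1, 3}

All possible rational roots: -3, -1, -1/3, 1/3, 1, 3

-3, -1, -1/3, 1/3, 1, 3


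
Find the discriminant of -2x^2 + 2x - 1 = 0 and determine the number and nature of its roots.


For ax^2 + bx + c = 0, discriminant D = b^2 - 4ac
Here a = -2, b = 2, c = -1
D = (2)^2 - 4(-2)(-1) = 4 - 8 = -4

D = -4 < 0
The equation has no real roots (2 complex conjugate roots).

Discriminant = -4, no real roots (2 complex conjugate roots)


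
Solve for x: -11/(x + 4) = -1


Multiply both sides by (x + 4): -11 = -1(x + 4)
Distribute: -11 = -x - 4
-x = -11 + 4 = -7
x = 7

x = 7


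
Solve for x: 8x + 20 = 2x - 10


Starting with: 8x + 20 = 2x - 10
Move all x terms to left: (8 - 2)x = -10 - 20
Simplify: 6x = -30
Divide both sides by 6: x = -5

x = -5


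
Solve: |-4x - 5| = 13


An absolute value equation |expr| = 13 gives two cases:
Case 1: -4x - 5 = 13
  -4x = 18, so x = -9/2
Case 2: -4x - 5 = -13
  -4x = -8, so x = 2

x = -9/2, x = 2


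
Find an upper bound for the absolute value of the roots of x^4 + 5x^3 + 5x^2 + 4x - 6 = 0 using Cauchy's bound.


Cauchy's bound: all roots r satisfy |r| <= 1 + max(|a_i/a_n|) for i = 0,...,n-1
where a_n is the leading coefficient.

Coefficients: [1, 5, 5, 4, -6]
Leading coefficient a_n = 1
Ratios |a_i/a_n|: 5, 5, 4, 6
Maximum ratio: 6
Cauchy's bound: |r| <= 1 + 6 = 7

Upper bound = 7


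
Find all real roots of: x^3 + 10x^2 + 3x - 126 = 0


Let p(x) = x^3 + 10x^2 + 3x - 126. By the rational root theorem (leading coefficient 1), any rational root is an integer divisor of 126: try ±1, ±2, ... in turn.
Test x = 1: value = -112 ≠ 0.
Test x = -1: value = -120 ≠ 0.
Test x = 2: value = -72 ≠ 0.
Test x = -2: value = -100 ≠ 0.
Test x = 3: value = 0 ✓, so (x - 3) is a factor.
Synthetic division by (x - 3): bring down 1; 1(3) + 10 = 13; 13(3) + 3 = 42; 42(3) - 126 = 0 → quotient x^2 + 13x + 42, remainder 0.
Solve the quadratic x^2 + 13x + 42 = 0: discriminant = 13^2 - 4(1)(42) = 169 - 168 = 1.
sqrt(1) = 1, so x = (-13 ± 1)/2: x = -6 or x = -7.

x = -7, x = -6, x = 3
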